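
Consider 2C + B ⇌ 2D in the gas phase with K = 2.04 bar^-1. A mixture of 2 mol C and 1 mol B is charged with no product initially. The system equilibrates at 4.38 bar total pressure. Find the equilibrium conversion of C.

Let X = conversion of C (basis 2 mol C); extent of reaction ξ = X.
Mole table: n_C = 2 − 2X; n_B = 1 − X; n_D = 2X.
Total moles n_T = 3 − X.
Mole fractions y_i = n_i/n_T; K = p_D^2 / (p_C^2 p_B) with p_i = y_i·P.
Setting this equal to 2.04 bar^-1 and taking the physical root (0 < X < 1) gives X = 0.559.

X = 0.559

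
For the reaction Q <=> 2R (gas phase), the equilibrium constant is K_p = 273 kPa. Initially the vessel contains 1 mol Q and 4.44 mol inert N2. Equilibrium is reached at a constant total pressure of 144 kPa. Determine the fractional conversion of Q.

X = 0.789

Basis: 1 mol Q initially; let X = conversion of Q. Extent ξ = X.
Mole table: n_Q = 1 − X; n_R = 2X; n_I = 4.44 (inert).
Total moles n_T = 5.44 + X.
Mole fractions y_i = n_i/n_T; K_p = p_R^2 / (p_Q) with p_i = y_i·P.
This yields a degree-2 equation in X; solving on (0,1), X = 0.789.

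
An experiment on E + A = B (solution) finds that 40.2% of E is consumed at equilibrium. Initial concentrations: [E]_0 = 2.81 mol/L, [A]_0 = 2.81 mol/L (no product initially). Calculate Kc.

Kc = 0.4 L/mol

Let X = conversion of E.
Concentrations: [E] = 2.81 − 2.81X; [A] = 2.81 − 2.81X; [B] = 2.81X.
At X = 0.402: [E] = 1.68, [A] = 1.68, [B] = 1.13.
Kc = [B] / ([E] [A]) = 0.4 L/mol.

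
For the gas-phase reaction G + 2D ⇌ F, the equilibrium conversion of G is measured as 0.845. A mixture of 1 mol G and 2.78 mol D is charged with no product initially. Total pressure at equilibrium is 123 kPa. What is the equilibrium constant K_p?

K_p = 0.00132 kPa^-2

Basis: 1 mol G initially; let X = conversion of G. Extent ξ = X.
Species balance: n_G = 1 − X; n_D = 2.78 − 2X; n_F = X.
Total moles n_T = 3.78 − 2X.
At X = 0.845: n_G = 0.155, n_D = 1.09, n_F = 0.845, n_T = 2.09.
p_i = (n_i/n_T)·P. K_p = p_F / (p_G p_D^2) = 0.00132 kPa^-2.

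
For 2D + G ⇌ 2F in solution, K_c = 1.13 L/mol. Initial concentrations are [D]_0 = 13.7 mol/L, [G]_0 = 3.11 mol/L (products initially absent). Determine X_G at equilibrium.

Let X = conversion of G; extent ξ = 3.11·X mol/L.
Concentrations: [D] = 13.7 − 6.22X; [G] = 3.11 − 3.11X; [F] = 6.22X.
K_c = [F]^2 / ([D]^2 [G]).
Setting equal to 1.13 and solving for X on (0,1) gives X = 0.876.

X = 0.876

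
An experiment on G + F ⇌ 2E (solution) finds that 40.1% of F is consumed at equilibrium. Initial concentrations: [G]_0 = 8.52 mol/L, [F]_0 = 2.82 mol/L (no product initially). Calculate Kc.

Let X = conversion of F.
Concentrations: [G] = 8.52 − 2.82X; [F] = 2.82 − 2.82X; [E] = 5.64X.
At X = 0.401: [G] = 7.39, [F] = 1.69, [E] = 2.26.
Kc = [E]^2 / ([G] [F]) = 0.41.

Kc = 0.41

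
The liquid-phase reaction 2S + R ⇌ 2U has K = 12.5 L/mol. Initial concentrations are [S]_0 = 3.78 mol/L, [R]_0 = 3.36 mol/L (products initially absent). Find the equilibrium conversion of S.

X = 0.826

Let X = conversion of S; extent ξ = 3.78X/2 mol/L.
Concentrations: [S] = 3.78 − 3.78X; [R] = 3.36 − 1.89X; [U] = 3.78X.
K = [U]^2 / ([S]^2 [R]).
This equals 12.5 at X = 0.826 (the root in 0 < X < 1).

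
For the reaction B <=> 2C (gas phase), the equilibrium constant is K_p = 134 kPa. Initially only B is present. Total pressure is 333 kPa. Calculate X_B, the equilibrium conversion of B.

Let X = conversion of B (basis 1 mol B); extent of reaction ξ = X.
Moles: n_B = 1 − X; n_C = 2X.
Summing: n_T = 1 + X.
Mole fractions y_i = n_i/n_T; K_p = p_C^2 / (p_B) with p_i = y_i·P.
This yields a degree-2 equation in X; solving on (0,1), X = 0.302.

X = 0.302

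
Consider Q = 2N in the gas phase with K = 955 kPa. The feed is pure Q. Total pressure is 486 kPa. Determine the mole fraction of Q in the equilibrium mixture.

y_Q = 0.271

Basis: 1 mol Q initially; let X = conversion of Q. Extent ξ = X.
Mole table: n_Q = 1 − X; n_N = 2X.
Summing: n_T = 1 + X.
With p_i = (n_i/n_T)P, K = p_N^2 / (p_Q).
Setting this equal to 955 kPa and taking the physical root (0 < X < 1) gives X = 0.574.
Then n_Q = 0.426, n_T = 1.57, so y_Q = 0.271.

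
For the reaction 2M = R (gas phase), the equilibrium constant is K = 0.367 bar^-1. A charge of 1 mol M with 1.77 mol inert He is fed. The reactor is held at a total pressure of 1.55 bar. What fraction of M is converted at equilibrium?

X = 0.245

Basis: 1 mol M initially; let X = conversion of M. Extent ξ = 0.5X.
Species balance: n_M = 1 − X; n_R = 0.5X; n_I = 1.77 (inert).
Total moles n_T = 2.77 − 0.5X.
With p_i = (n_i/n_T)P, K = p_R / (p_M^2).
This yields a degree-2 equation in X; solving on (0,1), X = 0.245.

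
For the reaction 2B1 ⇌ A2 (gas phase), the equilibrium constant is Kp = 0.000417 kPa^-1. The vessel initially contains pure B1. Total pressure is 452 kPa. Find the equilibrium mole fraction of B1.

y_B1 = 0.860

Let X = conversion of B1 (basis 1 mol B1); extent of reaction ξ = 0.5X.
Species balance: n_B1 = 1 − X; n_A2 = 0.5X.
Total moles n_T = 1 − 0.5X.
With p_i = (n_i/n_T)P, Kp = p_A2 / (p_B1^2).
Equating to 0.000417 kPa^-1 and solving on 0 < X < 1: X = 0.245.
Then n_B1 = 0.755, n_T = 0.878, so y_B1 = 0.860.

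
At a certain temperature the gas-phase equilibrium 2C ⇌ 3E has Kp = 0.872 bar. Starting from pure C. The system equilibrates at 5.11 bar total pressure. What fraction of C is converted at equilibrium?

X = 0.304

Let X = conversion of C (basis 1 mol C); extent of reaction ξ = 0.5X.
At extent ξ: n_C = 1 − X; n_E = 1.5X.
n_T = Σnᵢ = 1 + 0.5X.
With p_i = (n_i/n_T)P, Kp = p_E^3 / (p_C^2).
Equating to 0.872 bar and solving on 0 < X < 1: X = 0.304.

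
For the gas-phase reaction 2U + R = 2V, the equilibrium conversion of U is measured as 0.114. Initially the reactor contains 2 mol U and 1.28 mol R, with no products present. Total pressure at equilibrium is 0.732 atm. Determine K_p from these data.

Basis: 2 mol U initially; let X = conversion of U. Extent ξ = X.
Mole table: n_U = 2 − 2X; n_R = 1.28 − X; n_V = 2X.
n_T = Σnᵢ = 3.28 − X.
At X = 0.114: n_U = 1.77, n_R = 1.17, n_V = 0.228, n_T = 3.17.
p_i = (n_i/n_T)·P. K_p = p_V^2 / (p_U^2 p_R) = 0.0614 atm^-1.

K_p = 0.0614 atm^-1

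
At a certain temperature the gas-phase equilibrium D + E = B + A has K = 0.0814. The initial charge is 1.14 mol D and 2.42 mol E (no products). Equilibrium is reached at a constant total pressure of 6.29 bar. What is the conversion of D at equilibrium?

X = 0.317

Take 1.14 mol D as basis and let X be its fractional conversion, so ξ = 1.14X.
Moles: n_D = 1.14 − 1.14X; n_E = 2.42 − 1.14X; n_B = 1.14X; n_A = 1.14X.
n_T stays at 3.56 (no change in mole number).
Mole fractions y_i = n_i/n_T; K = p_B p_A / (p_D p_E) with p_i = y_i·P.
Substituting and setting equal to 0.0814 gives a polynomial in X; the root in (0,1) is X = 0.317.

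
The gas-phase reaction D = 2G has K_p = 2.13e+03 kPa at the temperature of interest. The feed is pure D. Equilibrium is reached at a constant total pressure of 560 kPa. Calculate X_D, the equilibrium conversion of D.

X = 0.698

Basis: 1 mol D initially; let X = conversion of D. Extent ξ = X.
Mole table: n_D = 1 − X; n_G = 2X.
Summing: n_T = 1 + X.
Mole fractions y_i = n_i/n_T; K_p = p_G^2 / (p_D) with p_i = y_i·P.
Equating to 2.13e+03 kPa and solving on 0 < X < 1: X = 0.698.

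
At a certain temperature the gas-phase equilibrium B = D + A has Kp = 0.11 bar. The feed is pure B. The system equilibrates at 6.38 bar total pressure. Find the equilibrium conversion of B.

X = 0.130

Basis: 1 mol B initially; let X = conversion of B. Extent ξ = X.
Mole table: n_B = 1 − X; n_D = X; n_A = X.
Total moles n_T = 1 + X.
y_i = n_i/n_T, p_i = y_i·P. Kp = p_D p_A / (p_B).
Setting this equal to 0.11 bar and taking the physical root (0 < X < 1) gives X = 0.130.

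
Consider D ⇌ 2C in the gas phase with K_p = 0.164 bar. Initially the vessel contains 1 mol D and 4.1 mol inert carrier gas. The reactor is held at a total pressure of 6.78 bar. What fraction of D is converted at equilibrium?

X = 0.163

Basis: 1 mol D initially; let X = conversion of D. Extent ξ = X.
At extent ξ: n_D = 1 − X; n_C = 2X; n_I = 4.1 (inert).
Total moles n_T = 5.1 + X.
y_i = n_i/n_T, p_i = y_i·P. K_p = p_C^2 / (p_D).
Setting this equal to 0.164 bar and taking the physical root (0 < X < 1) gives X = 0.163.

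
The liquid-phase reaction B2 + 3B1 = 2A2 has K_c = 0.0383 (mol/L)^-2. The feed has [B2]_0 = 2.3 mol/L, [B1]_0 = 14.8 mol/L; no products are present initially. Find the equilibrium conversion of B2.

X = 0.804

Let X = conversion of B2; extent ξ = 2.3·X mol/L.
Concentrations: [B2] = 2.3 − 2.3X; [B1] = 14.8 − 6.9X; [A2] = 4.6X.
K_c = [A2]^2 / ([B2] [B1]^3).
This equals 0.0383 at X = 0.804 (the root in 0 < X < 1).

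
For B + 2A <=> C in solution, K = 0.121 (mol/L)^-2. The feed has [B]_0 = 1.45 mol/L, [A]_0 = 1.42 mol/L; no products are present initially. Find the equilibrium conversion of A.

X = 0.248

Let X = conversion of A; extent ξ = 1.42X/2 mol/L.
Concentrations: [B] = 1.45 − 0.71X; [A] = 1.42 − 1.42X; [C] = 0.71X.
K = [C] / ([B] [A]^2).
Solving K = 0.121 for X ∈ (0,1): X = 0.248.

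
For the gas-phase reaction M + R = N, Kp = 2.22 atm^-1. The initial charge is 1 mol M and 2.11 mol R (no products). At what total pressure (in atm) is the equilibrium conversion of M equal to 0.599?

P = 1.12 atm

Take 1 mol M as basis and let X be its fractional conversion, so ξ = X.
Species balance: n_M = 1 − X; n_R = 2.11 − X; n_N = X.
n_T = Σnᵢ = 3.11 − X.
Kp = p_N / (p_M p_R) with p_i = (n_i/n_T)·P.
At X = 0.599: the mole-fraction product g(X) = Π y_i^ν_i = 2.482. Since Kp = g(X)·P^{-1}, P = (g/Kp)^(1/1) = (2.482/2.22)^(1/1) = 1.12 atm.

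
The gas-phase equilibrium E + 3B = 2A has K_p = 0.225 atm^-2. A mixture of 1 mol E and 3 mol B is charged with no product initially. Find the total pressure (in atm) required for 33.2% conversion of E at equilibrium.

Basis: 1 mol E initially; let X = conversion of E. Extent ξ = X.
Mole table: n_E = 1 − X; n_B = 3 − 3X; n_A = 2X.
Summing: n_T = 4 − 2X.
K_p = p_A^2 / (p_E p_B^3) with p_i = (n_i/n_T)·P.
At X = 0.332: the mole-fraction product g(X) = Π y_i^ν_i = 0.9127. Since K_p = g(X)·P^{-2}, P = (g/K_p)^(1/2) = (0.9127/0.225)^(1/2) = 2.01 atm.

P = 2.01 atm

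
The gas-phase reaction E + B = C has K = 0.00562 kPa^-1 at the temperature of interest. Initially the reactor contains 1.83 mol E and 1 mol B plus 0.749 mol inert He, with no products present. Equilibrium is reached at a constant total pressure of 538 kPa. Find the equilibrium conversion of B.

Basis: 1 mol B initially; let X = conversion of B. Extent ξ = X.
At extent ξ: n_E = 1.83 − X; n_B = 1 − X; n_C = X; n_I = 0.749 (inert).
n_T = Σnᵢ = 3.58 − X.
y_i = n_i/n_T, p_i = y_i·P. K = p_C / (p_E p_B).
Setting this equal to 0.00562 kPa^-1 and taking the physical root (0 < X < 1) gives X = 0.560.

X = 0.560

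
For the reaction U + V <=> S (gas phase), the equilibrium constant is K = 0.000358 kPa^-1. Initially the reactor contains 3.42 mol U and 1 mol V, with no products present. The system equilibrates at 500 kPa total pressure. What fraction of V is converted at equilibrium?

Basis: 1 mol V initially; let X = conversion of V. Extent ξ = X.
Moles: n_U = 3.42 − X; n_V = 1 − X; n_S = X.
Summing: n_T = 4.42 − X.
y_i = n_i/n_T, p_i = y_i·P. K = p_S / (p_U p_V).
This yields a degree-2 equation in X; solving on (0,1), X = 0.121.

X = 0.121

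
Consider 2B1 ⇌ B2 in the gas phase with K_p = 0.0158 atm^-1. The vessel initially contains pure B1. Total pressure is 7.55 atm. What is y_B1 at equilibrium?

y_B1 = 0.903

Basis: 1 mol B1 initially; let X = conversion of B1. Extent ξ = 0.5X.
Species balance: n_B1 = 1 − X; n_B2 = 0.5X.
Summing: n_T = 1 − 0.5X.
With p_i = (n_i/n_T)P, K_p = p_B2 / (p_B1^2).
Equating to 0.0158 atm^-1 and solving on 0 < X < 1: X = 0.177.
Then n_B1 = 0.823, n_T = 0.911, so y_B1 = 0.903.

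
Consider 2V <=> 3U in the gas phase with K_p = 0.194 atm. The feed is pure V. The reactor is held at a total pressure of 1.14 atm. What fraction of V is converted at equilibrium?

Basis: 1 mol V initially; let X = conversion of V. Extent ξ = 0.5X.
Species balance: n_V = 1 − X; n_U = 1.5X.
n_T = Σnᵢ = 1 + 0.5X.
With p_i = (n_i/n_T)P, K_p = p_U^3 / (p_V^2).
Setting this equal to 0.194 atm and taking the physical root (0 < X < 1) gives X = 0.304.

X = 0.304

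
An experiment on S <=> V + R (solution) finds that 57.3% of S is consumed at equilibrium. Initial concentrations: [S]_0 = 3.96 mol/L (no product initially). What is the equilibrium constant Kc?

Let X = conversion of S.
Concentrations: [S] = 3.96 − 3.96X; [V] = 3.96X; [R] = 3.96X.
At X = 0.573: [S] = 1.69, [V] = 2.27, [R] = 2.27.
Kc = [V] [R] / ([S]) = 3.04 mol/L.

Kc = 3.04 mol/L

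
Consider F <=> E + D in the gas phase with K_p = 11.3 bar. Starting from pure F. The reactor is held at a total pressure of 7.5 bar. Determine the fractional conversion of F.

Basis: 1 mol F initially; let X = conversion of F. Extent ξ = X.
Mole table: n_F = 1 − X; n_E = X; n_D = X.
Total moles n_T = 1 + X.
y_i = n_i/n_T, p_i = y_i·P. K_p = p_E p_D / (p_F).
Equating to 11.3 bar and solving on 0 < X < 1: X = 0.775.

X = 0.775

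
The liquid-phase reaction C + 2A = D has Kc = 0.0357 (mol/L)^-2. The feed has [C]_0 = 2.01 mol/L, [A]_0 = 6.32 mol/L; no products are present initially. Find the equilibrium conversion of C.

X = 0.430

Let X = conversion of C; extent ξ = 2.01·X mol/L.
Concentrations: [C] = 2.01 − 2.01X; [A] = 6.32 − 4.02X; [D] = 2.01X.
Kc = [D] / ([C] [A]^2).
Equating to 0.0357 (mol/L)^-2: the physical root is X = 0.430.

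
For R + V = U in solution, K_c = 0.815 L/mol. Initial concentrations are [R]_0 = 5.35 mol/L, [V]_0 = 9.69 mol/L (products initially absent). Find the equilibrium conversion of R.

Let X = conversion of R; extent ξ = 5.35·X mol/L.
Concentrations: [R] = 5.35 − 5.35X; [V] = 9.69 − 5.35X; [U] = 5.35X.
K_c = [U] / ([R] [V]).
Equating to 0.815 L/mol: the physical root is X = 0.813.

X = 0.813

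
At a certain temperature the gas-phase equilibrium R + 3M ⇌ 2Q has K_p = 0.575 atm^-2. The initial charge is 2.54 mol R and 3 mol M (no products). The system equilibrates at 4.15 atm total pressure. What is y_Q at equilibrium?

Let X = conversion of M (basis 3 mol M); extent of reaction ξ = X.
At extent ξ: n_R = 2.54 − X; n_M = 3 − 3X; n_Q = 2X.
Total moles n_T = 5.54 − 2X.
Mole fractions y_i = n_i/n_T; K_p = p_Q^2 / (p_R p_M^3) with p_i = y_i·P.
Setting this equal to 0.575 atm^-2 and taking the physical root (0 < X < 1) gives X = 0.619.
Then n_Q = 1.24, n_T = 4.3, so y_Q = 0.288.

y_Q = 0.288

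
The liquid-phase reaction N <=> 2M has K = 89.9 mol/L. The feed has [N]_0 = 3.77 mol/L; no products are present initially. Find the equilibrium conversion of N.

Let X = conversion of N; extent ξ = 3.77·X mol/L.
Concentrations: [N] = 3.77 − 3.77X; [M] = 7.54X.
K = [M]^2 / ([N]).
This equals 89.9 at X = 0.872 (the root in 0 < X < 1).

X = 0.872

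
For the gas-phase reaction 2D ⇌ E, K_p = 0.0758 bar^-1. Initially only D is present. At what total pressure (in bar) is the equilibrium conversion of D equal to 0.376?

Let X = conversion of D (basis 1 mol D); extent of reaction ξ = 0.5X.
Mole table: n_D = 1 − X; n_E = 0.5X.
Summing: n_T = 1 − 0.5X.
K_p = p_E / (p_D^2) with p_i = (n_i/n_T)·P.
At X = 0.376: the mole-fraction product g(X) = Π y_i^ν_i = 0.3921. Since K_p = g(X)·P^{-1}, P = (g/K_p)^(1/1) = (0.3921/0.0758)^(1/1) = 5.17 bar.

P = 5.17 bar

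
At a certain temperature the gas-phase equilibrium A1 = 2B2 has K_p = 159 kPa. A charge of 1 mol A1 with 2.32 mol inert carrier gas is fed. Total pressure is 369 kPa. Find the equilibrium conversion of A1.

X = 0.466

Basis: 1 mol A1 initially; let X = conversion of A1. Extent ξ = X.
At extent ξ: n_A1 = 1 − X; n_B2 = 2X; n_I = 2.32 (inert).
n_T = Σnᵢ = 3.32 + X.
Mole fractions y_i = n_i/n_T; K_p = p_B2^2 / (p_A1) with p_i = y_i·P.
Substituting and setting equal to 159 kPa gives a polynomial in X; the root in (0,1) is X = 0.466.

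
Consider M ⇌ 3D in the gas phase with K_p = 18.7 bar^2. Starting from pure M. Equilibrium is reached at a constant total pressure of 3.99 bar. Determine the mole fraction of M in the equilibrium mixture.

y_M = 0.296

Let X = conversion of M (basis 1 mol M); extent of reaction ξ = X.
Moles: n_M = 1 − X; n_D = 3X.
n_T = Σnᵢ = 1 + 2X.
y_i = n_i/n_T, p_i = y_i·P. K_p = p_D^3 / (p_M).
This yields a degree-3 equation in X; solving on (0,1), X = 0.442.
Then n_M = 0.558, n_T = 1.88, so y_M = 0.296.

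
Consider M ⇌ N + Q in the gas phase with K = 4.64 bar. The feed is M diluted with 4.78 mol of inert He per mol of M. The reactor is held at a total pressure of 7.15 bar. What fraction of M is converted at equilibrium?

X = 0.837

Let X = conversion of M (basis 1 mol M); extent of reaction ξ = X.
Species balance: n_M = 1 − X; n_N = X; n_Q = X; n_I = 4.78 (inert).
n_T = Σnᵢ = 5.78 + X.
With p_i = (n_i/n_T)P, K = p_N p_Q / (p_M).
This yields a degree-2 equation in X; solving on (0,1), X = 0.837.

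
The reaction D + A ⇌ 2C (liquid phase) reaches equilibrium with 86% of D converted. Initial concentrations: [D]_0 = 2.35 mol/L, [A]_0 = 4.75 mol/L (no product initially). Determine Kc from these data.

Let X = conversion of D.
Concentrations: [D] = 2.35 − 2.35X; [A] = 4.75 − 2.35X; [C] = 4.7X.
At X = 0.86: [D] = 0.329, [A] = 2.73, [C] = 4.04.
Kc = [C]^2 / ([D] [A]) = 18.2.

Kc = 18.2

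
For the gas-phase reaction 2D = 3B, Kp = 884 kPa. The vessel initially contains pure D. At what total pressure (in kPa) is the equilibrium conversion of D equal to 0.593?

Let X = conversion of D (basis 1 mol D); extent of reaction ξ = 0.5X.
At extent ξ: n_D = 1 − X; n_B = 1.5X.
n_T = Σnᵢ = 1 + 0.5X.
Kp = p_B^3 / (p_D^2) with p_i = (n_i/n_T)·P.
At X = 0.593: the mole-fraction product g(X) = Π y_i^ν_i = 3.277. Since Kp = g(X)·P^{1}, P = (Kp/g)^(1/1) = (884/3.277)^(1/1) = 270 kPa.

P = 270 kPa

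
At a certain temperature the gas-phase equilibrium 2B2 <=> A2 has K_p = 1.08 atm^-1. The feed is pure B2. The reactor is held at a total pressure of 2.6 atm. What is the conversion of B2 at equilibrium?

X = 0.714

Take 1 mol B2 as basis and let X be its fractional conversion, so ξ = 0.5X.
Species balance: n_B2 = 1 − X; n_A2 = 0.5X.
Summing: n_T = 1 − 0.5X.
Mole fractions y_i = n_i/n_T; K_p = p_A2 / (p_B2^2) with p_i = y_i·P.
Substituting and setting equal to 1.08 atm^-1 gives a polynomial in X; the root in (0,1) is X = 0.714.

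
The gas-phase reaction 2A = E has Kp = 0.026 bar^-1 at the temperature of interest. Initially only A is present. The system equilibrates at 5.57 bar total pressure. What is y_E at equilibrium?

y_E = 0.114

Take 1 mol A as basis and let X be its fractional conversion, so ξ = 0.5X.
At extent ξ: n_A = 1 − X; n_E = 0.5X.
Total moles n_T = 1 − 0.5X.
Mole fractions y_i = n_i/n_T; Kp = p_E / (p_A^2) with p_i = y_i·P.
Substituting and setting equal to 0.026 bar^-1 gives a polynomial in X; the root in (0,1) is X = 0.204.
Then n_E = 0.102, n_T = 0.898, so y_E = 0.114.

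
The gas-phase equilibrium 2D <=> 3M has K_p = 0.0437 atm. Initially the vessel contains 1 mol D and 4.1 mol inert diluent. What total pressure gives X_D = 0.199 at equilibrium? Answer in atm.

P = 5.48 atm

Take 1 mol D as basis and let X be its fractional conversion, so ξ = 0.5X.
Mole table: n_D = 1 − X; n_M = 1.5X; n_I = 4.1 (inert).
Total moles n_T = 5.1 + 0.5X.
K_p = p_M^3 / (p_D^2) with p_i = (n_i/n_T)·P.
At X = 0.199: the mole-fraction product g(X) = Π y_i^ν_i = 0.007973. Since K_p = g(X)·P^{1}, P = (K_p/g)^(1/1) = (0.0437/0.007973)^(1/1) = 5.48 atm.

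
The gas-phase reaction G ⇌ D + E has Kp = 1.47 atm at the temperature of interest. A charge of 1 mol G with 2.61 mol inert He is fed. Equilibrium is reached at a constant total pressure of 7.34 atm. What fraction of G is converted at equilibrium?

X = 0.588

Take 1 mol G as basis and let X be its fractional conversion, so ξ = X.
Species balance: n_G = 1 − X; n_D = X; n_E = X; n_I = 2.61 (inert).
Total moles n_T = 3.61 + X.
y_i = n_i/n_T, p_i = y_i·P. Kp = p_D p_E / (p_G).
Substituting and setting equal to 1.47 atm gives a polynomial in X; the root in (0,1) is X = 0.588.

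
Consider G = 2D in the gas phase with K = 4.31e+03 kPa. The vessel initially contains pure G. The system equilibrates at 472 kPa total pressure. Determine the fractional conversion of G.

Basis: 1 mol G initially; let X = conversion of G. Extent ξ = X.
Moles: n_G = 1 − X; n_D = 2X.
n_T = Σnᵢ = 1 + X.
y_i = n_i/n_T, p_i = y_i·P. K = p_D^2 / (p_G).
This yields a degree-2 equation in X; solving on (0,1), X = 0.834.

X = 0.834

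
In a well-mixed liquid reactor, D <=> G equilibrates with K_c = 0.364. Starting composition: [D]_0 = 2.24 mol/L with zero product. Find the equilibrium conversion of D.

X = 0.267

Let X = conversion of D; extent ξ = 2.24·X mol/L.
Concentrations: [D] = 2.24 − 2.24X; [G] = 2.24X.
K_c = [G] / ([D]).
Solving K_c = 0.364 for X ∈ (0,1): X = 0.267.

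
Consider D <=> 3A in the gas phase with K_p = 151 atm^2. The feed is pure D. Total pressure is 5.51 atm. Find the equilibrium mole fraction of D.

Basis: 1 mol D initially; let X = conversion of D. Extent ξ = X.
Moles: n_D = 1 − X; n_A = 3X.
n_T = Σnᵢ = 1 + 2X.
Mole fractions y_i = n_i/n_T; K_p = p_A^3 / (p_D) with p_i = y_i·P.
Substituting and setting equal to 151 atm^2 gives a polynomial in X; the root in (0,1) is X = 0.687.
Then n_D = 0.313, n_T = 2.37, so y_D = 0.132.

y_D = 0.132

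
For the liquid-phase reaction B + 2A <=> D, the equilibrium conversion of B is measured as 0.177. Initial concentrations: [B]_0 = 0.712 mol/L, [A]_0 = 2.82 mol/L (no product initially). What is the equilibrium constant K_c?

Let X = conversion of B.
Concentrations: [B] = 0.712 − 0.712X; [A] = 2.82 − 1.42X; [D] = 0.712X.
At X = 0.177: [B] = 0.586, [A] = 2.57, [D] = 0.126.
K_c = [D] / ([B] [A]^2) = 0.0326 (mol/L)^-2.

K_c = 0.0326 (mol/L)^-2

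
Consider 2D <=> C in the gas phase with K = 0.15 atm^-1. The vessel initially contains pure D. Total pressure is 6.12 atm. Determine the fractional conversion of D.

X = 0.537

Let X = conversion of D (basis 1 mol D); extent of reaction ξ = 0.5X.
At extent ξ: n_D = 1 − X; n_C = 0.5X.
n_T = Σnᵢ = 1 − 0.5X.
With p_i = (n_i/n_T)P, K = p_C / (p_D^2).
Equating to 0.15 atm^-1 and solving on 0 < X < 1: X = 0.537.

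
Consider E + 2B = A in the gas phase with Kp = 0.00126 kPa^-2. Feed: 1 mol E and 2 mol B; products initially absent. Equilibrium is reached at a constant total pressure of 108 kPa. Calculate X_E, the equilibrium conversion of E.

X = 0.686

Basis: 1 mol E initially; let X = conversion of E. Extent ξ = X.
Mole table: n_E = 1 − X; n_B = 2 − 2X; n_A = X.
n_T = Σnᵢ = 3 − 2X.
Mole fractions y_i = n_i/n_T; Kp = p_A / (p_E p_B^2) with p_i = y_i·P.
Equating to 0.00126 kPa^-2 and solving on 0 < X < 1: X = 0.686.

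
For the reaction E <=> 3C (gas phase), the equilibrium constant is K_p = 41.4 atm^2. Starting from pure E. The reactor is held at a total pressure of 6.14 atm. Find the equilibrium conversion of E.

Take 1 mol E as basis and let X be its fractional conversion, so ξ = X.
Mole table: n_E = 1 − X; n_C = 3X.
Total moles n_T = 1 + 2X.
With p_i = (n_i/n_T)P, K_p = p_C^3 / (p_E).
Setting this equal to 41.4 atm^2 and taking the physical root (0 < X < 1) gives X = 0.431.

X = 0.431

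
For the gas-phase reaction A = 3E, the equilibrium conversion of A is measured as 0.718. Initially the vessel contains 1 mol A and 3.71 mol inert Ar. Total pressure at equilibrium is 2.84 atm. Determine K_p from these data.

Basis: 1 mol A initially; let X = conversion of A. Extent ξ = X.
Moles: n_A = 1 − X; n_E = 3X; n_I = 3.71 (inert).
Summing: n_T = 4.71 + 2X.
At X = 0.718: n_A = 0.282, n_E = 2.15, n_T = 6.15.
p_i = (n_i/n_T)·P. K_p = p_E^3 / (p_A) = 7.57 atm^2.

K_p = 7.57 atm^2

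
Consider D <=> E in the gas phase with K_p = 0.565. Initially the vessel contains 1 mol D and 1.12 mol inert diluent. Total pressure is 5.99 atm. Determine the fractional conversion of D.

X = 0.361

Take 1 mol D as basis and let X be its fractional conversion, so ξ = X.
At extent ξ: n_D = 1 − X; n_E = X; n_I = 1.12 (inert).
Total moles n_T = 2.12 (Δν = 0, constant).
y_i = n_i/n_T, p_i = y_i·P. K_p = p_E / (p_D).
This yields a degree-1 equation in X; solving on (0,1), X = 0.361.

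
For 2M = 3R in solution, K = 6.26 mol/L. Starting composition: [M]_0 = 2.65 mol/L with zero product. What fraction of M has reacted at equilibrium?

Let X = conversion of M; extent ξ = 2.65X/2 mol/L.
Concentrations: [M] = 2.65 − 2.65X; [R] = 3.97X.
K = [R]^3 / ([M]^2).
Setting equal to 6.26 and solving for X on (0,1) gives X = 0.534.

X = 0.534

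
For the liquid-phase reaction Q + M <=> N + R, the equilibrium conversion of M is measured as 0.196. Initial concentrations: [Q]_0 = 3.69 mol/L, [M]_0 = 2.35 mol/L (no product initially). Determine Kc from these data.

Let X = conversion of M.
Concentrations: [Q] = 3.69 − 2.35X; [M] = 2.35 − 2.35X; [N] = 2.35X; [R] = 2.35X.
At X = 0.196: [Q] = 3.23, [M] = 1.89, [N] = 0.461, [R] = 0.461.
Kc = [N] [R] / ([Q] [M]) = 0.0348.

Kc = 0.0348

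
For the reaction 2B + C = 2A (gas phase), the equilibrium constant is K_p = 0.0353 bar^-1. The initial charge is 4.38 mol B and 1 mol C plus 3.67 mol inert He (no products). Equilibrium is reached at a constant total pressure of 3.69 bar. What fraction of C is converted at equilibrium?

X = 0.213

Basis: 1 mol C initially; let X = conversion of C. Extent ξ = X.
Species balance: n_B = 4.38 − 2X; n_C = 1 − X; n_A = 2X; n_I = 3.67 (inert).
Total moles n_T = 9.05 − X.
y_i = n_i/n_T, p_i = y_i·P. K_p = p_A^2 / (p_B^2 p_C).
Equating to 0.0353 bar^-1 and solving on 0 < X < 1: X = 0.213.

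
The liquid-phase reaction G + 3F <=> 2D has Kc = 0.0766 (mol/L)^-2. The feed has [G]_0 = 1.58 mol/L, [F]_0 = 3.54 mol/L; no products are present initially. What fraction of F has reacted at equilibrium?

Let X = conversion of F; extent ξ = 3.54X/3 mol/L.
Concentrations: [G] = 1.58 − 1.18X; [F] = 3.54 − 3.54X; [D] = 2.36X.
Kc = [D]^2 / ([G] [F]^3).
Solving Kc = 0.0766 for X ∈ (0,1): X = 0.392.

X = 0.392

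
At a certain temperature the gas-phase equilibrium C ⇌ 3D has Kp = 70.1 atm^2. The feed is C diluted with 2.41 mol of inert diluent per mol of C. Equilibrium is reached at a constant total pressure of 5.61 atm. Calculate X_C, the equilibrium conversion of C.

X = 0.772

Take 1 mol C as basis and let X be its fractional conversion, so ξ = X.
At extent ξ: n_C = 1 − X; n_D = 3X; n_I = 2.41 (inert).
n_T = Σnᵢ = 3.41 + 2X.
With p_i = (n_i/n_T)P, Kp = p_D^3 / (p_C).
Substituting and setting equal to 70.1 atm^2 gives a polynomial in X; the root in (0,1) is X = 0.772.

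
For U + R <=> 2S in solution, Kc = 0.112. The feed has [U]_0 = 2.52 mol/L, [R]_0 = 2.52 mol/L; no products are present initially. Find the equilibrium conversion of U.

X = 0.143

Let X = conversion of U; extent ξ = 2.52·X mol/L.
Concentrations: [U] = 2.52 − 2.52X; [R] = 2.52 − 2.52X; [S] = 5.04X.
Kc = [S]^2 / ([U] [R]).
Equating to 0.112: the physical root is X = 0.143.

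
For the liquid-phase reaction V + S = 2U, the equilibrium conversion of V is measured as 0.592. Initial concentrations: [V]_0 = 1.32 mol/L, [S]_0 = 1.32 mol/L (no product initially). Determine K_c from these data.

K_c = 8.42

Let X = conversion of V.
Concentrations: [V] = 1.32 − 1.32X; [S] = 1.32 − 1.32X; [U] = 2.64X.
At X = 0.592: [V] = 0.539, [S] = 0.539, [U] = 1.56.
K_c = [U]^2 / ([V] [S]) = 8.42.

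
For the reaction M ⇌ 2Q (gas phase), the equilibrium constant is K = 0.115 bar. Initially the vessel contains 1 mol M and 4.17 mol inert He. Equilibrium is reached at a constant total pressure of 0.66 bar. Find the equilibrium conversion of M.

Take 1 mol M as basis and let X be its fractional conversion, so ξ = X.
At extent ξ: n_M = 1 − X; n_Q = 2X; n_I = 4.17 (inert).
Total moles n_T = 5.17 + X.
With p_i = (n_i/n_T)P, K = p_Q^2 / (p_M).
Setting this equal to 0.115 bar and taking the physical root (0 < X < 1) gives X = 0.386.

X = 0.386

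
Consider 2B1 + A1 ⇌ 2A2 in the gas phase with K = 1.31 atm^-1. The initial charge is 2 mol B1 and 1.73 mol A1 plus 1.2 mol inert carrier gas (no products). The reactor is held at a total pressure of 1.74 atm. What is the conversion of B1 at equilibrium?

X = 0.447

Let X = conversion of B1 (basis 2 mol B1); extent of reaction ξ = X.
Moles: n_B1 = 2 − 2X; n_A1 = 1.73 − X; n_A2 = 2X; n_I = 1.2 (inert).
Summing: n_T = 4.93 − X.
With p_i = (n_i/n_T)P, K = p_A2^2 / (p_B1^2 p_A1).
This yields a degree-3 equation in X; solving on (0,1), X = 0.447.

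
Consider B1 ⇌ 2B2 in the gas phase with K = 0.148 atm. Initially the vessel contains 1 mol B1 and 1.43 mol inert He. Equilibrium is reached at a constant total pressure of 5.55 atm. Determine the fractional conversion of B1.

X = 0.122

Take 1 mol B1 as basis and let X be its fractional conversion, so ξ = X.
Moles: n_B1 = 1 − X; n_B2 = 2X; n_I = 1.43 (inert).
Summing: n_T = 2.43 + X.
Mole fractions y_i = n_i/n_T; K = p_B2^2 / (p_B1) with p_i = y_i·P.
Substituting and setting equal to 0.148 atm gives a polynomial in X; the root in (0,1) is X = 0.122.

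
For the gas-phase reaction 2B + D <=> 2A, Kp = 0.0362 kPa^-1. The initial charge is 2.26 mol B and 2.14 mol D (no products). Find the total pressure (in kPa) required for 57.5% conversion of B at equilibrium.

Basis: 2.26 mol B initially; let X = conversion of B. Extent ξ = 1.13X.
Mole table: n_B = 2.26 − 2.26X; n_D = 2.14 − 1.13X; n_A = 2.26X.
n_T = Σnᵢ = 4.4 − 1.13X.
Kp = p_A^2 / (p_B^2 p_D) with p_i = (n_i/n_T)·P.
At X = 0.575: the mole-fraction product g(X) = Π y_i^ν_i = 4.606. Since Kp = g(X)·P^{-1}, P = (g/Kp)^(1/1) = (4.606/0.0362)^(1/1) = 127 kPa.

P = 127 kPa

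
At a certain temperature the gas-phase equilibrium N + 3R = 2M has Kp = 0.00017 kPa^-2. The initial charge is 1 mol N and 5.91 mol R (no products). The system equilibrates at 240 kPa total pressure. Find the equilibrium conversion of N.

X = 0.817

Take 1 mol N as basis and let X be its fractional conversion, so ξ = X.
Species balance: n_N = 1 − X; n_R = 5.91 − 3X; n_M = 2X.
n_T = Σnᵢ = 6.91 − 2X.
With p_i = (n_i/n_T)P, Kp = p_M^2 / (p_N p_R^3).
Substituting and setting equal to 0.00017 kPa^-2 gives a polynomial in X; the root in (0,1) is X = 0.817.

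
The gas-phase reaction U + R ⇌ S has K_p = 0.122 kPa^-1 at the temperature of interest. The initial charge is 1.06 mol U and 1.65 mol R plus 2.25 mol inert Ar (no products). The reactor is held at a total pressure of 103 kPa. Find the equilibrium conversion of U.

Take 1.06 mol U as basis and let X be its fractional conversion, so ξ = 1.06X.
Species balance: n_U = 1.06 − 1.06X; n_R = 1.65 − 1.06X; n_S = 1.06X; n_I = 2.25 (inert).
n_T = Σnᵢ = 4.96 − 1.06X.
Mole fractions y_i = n_i/n_T; K_p = p_S / (p_U p_R) with p_i = y_i·P.
Equating to 0.122 kPa^-1 and solving on 0 < X < 1: X = 0.725.

X = 0.725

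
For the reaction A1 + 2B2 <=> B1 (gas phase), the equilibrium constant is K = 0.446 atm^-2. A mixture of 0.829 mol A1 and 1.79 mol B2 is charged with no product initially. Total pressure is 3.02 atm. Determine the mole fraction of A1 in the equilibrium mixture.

y_A1 = 0.224

Let X = conversion of A1 (basis 0.829 mol A1); extent of reaction ξ = 0.829X.
Mole table: n_A1 = 0.829 − 0.829X; n_B2 = 1.79 − 1.66X; n_B1 = 0.829X.
Total moles n_T = 2.62 − 1.66X.
Mole fractions y_i = n_i/n_T; K = p_B1 / (p_A1 p_B2^2) with p_i = y_i·P.
Substituting and setting equal to 0.446 atm^-2 gives a polynomial in X; the root in (0,1) is X = 0.528.
Then n_A1 = 0.391, n_T = 1.74, so y_A1 = 0.224.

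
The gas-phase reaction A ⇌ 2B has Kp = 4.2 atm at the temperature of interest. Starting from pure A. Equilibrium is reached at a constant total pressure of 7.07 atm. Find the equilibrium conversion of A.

X = 0.360

Take 1 mol A as basis and let X be its fractional conversion, so ξ = X.
Species balance: n_A = 1 − X; n_B = 2X.
n_T = Σnᵢ = 1 + X.
y_i = n_i/n_T, p_i = y_i·P. Kp = p_B^2 / (p_A).
Setting this equal to 4.2 atm and taking the physical root (0 < X < 1) gives X = 0.360.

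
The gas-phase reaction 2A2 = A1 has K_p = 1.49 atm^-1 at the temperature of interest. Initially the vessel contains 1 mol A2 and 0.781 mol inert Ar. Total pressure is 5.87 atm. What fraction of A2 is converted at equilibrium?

Basis: 1 mol A2 initially; let X = conversion of A2. Extent ξ = 0.5X.
Species balance: n_A2 = 1 − X; n_A1 = 0.5X; n_I = 0.781 (inert).
n_T = Σnᵢ = 1.78 − 0.5X.
y_i = n_i/n_T, p_i = y_i·P. K_p = p_A1 / (p_A2^2).
Setting this equal to 1.49 atm^-1 and taking the physical root (0 < X < 1) gives X = 0.754.

X = 0.754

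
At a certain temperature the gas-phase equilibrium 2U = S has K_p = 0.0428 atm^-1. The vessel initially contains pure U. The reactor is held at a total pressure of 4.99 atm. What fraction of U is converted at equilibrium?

Let X = conversion of U (basis 1 mol U); extent of reaction ξ = 0.5X.
Species balance: n_U = 1 − X; n_S = 0.5X.
Summing: n_T = 1 − 0.5X.
With p_i = (n_i/n_T)P, K_p = p_S / (p_U^2).
Equating to 0.0428 atm^-1 and solving on 0 < X < 1: X = 0.266.

X = 0.266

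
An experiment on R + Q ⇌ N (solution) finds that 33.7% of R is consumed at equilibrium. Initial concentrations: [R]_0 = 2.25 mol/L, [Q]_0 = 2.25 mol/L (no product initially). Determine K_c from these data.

Let X = conversion of R.
Concentrations: [R] = 2.25 − 2.25X; [Q] = 2.25 − 2.25X; [N] = 2.25X.
At X = 0.337: [R] = 1.49, [Q] = 1.49, [N] = 0.758.
K_c = [N] / ([R] [Q]) = 0.341 L/mol.

K_c = 0.341 L/mol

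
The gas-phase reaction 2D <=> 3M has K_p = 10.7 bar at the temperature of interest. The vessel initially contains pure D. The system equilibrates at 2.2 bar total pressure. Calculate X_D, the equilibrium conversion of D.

X = 0.634

Take 1 mol D as basis and let X be its fractional conversion, so ξ = 0.5X.
At extent ξ: n_D = 1 − X; n_M = 1.5X.
Total moles n_T = 1 + 0.5X.
With p_i = (n_i/n_T)P, K_p = p_M^3 / (p_D^2).
This yields a degree-3 equation in X; solving on (0,1), X = 0.634.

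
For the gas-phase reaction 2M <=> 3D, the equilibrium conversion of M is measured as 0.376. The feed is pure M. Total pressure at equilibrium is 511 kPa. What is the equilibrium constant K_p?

Let X = conversion of M (basis 1 mol M); extent of reaction ξ = 0.5X.
At extent ξ: n_M = 1 − X; n_D = 1.5X.
n_T = Σnᵢ = 1 + 0.5X.
At X = 0.376: n_M = 0.624, n_D = 0.564, n_T = 1.19.
p_i = (n_i/n_T)·P. K_p = p_D^3 / (p_M^2) = 198 kPa.

K_p = 198 kPa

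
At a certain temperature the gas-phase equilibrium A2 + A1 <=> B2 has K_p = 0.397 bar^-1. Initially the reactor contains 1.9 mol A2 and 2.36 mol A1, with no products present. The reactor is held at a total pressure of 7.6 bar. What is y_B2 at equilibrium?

y_B2 = 0.327

Take 1.9 mol A2 as basis and let X be its fractional conversion, so ξ = 1.9X.
Moles: n_A2 = 1.9 − 1.9X; n_A1 = 2.36 − 1.9X; n_B2 = 1.9X.
n_T = Σnᵢ = 4.26 − 1.9X.
With p_i = (n_i/n_T)P, K_p = p_B2 / (p_A2 p_A1).
This yields a degree-2 equation in X; solving on (0,1), X = 0.552.
Then n_B2 = 1.05, n_T = 3.21, so y_B2 = 0.327.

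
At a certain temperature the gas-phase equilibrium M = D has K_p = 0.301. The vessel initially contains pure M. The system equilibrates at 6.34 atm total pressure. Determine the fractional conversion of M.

X = 0.231

Take 1 mol M as basis and let X be its fractional conversion, so ξ = X.
Species balance: n_M = 1 − X; n_D = X.
n_T stays at 1 (no change in mole number).
Mole fractions y_i = n_i/n_T; K_p = p_D / (p_M) with p_i = y_i·P.
Equating to 0.301 and solving on 0 < X < 1: X = 0.231.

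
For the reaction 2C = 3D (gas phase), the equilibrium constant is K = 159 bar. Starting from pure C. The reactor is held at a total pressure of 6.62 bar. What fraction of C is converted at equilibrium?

Take 1 mol C as basis and let X be its fractional conversion, so ξ = 0.5X.
Moles: n_C = 1 − X; n_D = 1.5X.
n_T = Σnᵢ = 1 + 0.5X.
y_i = n_i/n_T, p_i = y_i·P. K = p_D^3 / (p_C^2).
Substituting and setting equal to 159 bar gives a polynomial in X; the root in (0,1) is X = 0.781.

X = 0.781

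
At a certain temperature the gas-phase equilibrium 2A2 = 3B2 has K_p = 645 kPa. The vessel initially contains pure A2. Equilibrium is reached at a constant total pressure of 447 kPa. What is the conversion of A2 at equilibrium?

X = 0.507

Basis: 1 mol A2 initially; let X = conversion of A2. Extent ξ = 0.5X.
Species balance: n_A2 = 1 − X; n_B2 = 1.5X.
n_T = Σnᵢ = 1 + 0.5X.
Mole fractions y_i = n_i/n_T; K_p = p_B2^3 / (p_A2^2) with p_i = y_i·P.
Substituting and setting equal to 645 kPa gives a polynomial in X; the root in (0,1) is X = 0.507.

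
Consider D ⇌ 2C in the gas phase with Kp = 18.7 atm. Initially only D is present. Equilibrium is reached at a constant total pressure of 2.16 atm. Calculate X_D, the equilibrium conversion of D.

X = 0.827

Let X = conversion of D (basis 1 mol D); extent of reaction ξ = X.
Moles: n_D = 1 − X; n_C = 2X.
n_T = Σnᵢ = 1 + X.
With p_i = (n_i/n_T)P, Kp = p_C^2 / (p_D).
Setting this equal to 18.7 atm and taking the physical root (0 < X < 1) gives X = 0.827.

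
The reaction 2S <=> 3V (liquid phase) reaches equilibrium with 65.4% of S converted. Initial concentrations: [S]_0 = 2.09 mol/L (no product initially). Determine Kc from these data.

Let X = conversion of S.
Concentrations: [S] = 2.09 − 2.09X; [V] = 3.13X.
At X = 0.654: [S] = 0.723, [V] = 2.05.
Kc = [V]^3 / ([S]^2) = 16.5 mol/L.

Kc = 16.5 mol/L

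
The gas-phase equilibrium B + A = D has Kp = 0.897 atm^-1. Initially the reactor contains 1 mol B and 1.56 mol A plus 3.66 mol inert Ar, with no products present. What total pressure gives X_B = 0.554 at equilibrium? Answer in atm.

Let X = conversion of B (basis 1 mol B); extent of reaction ξ = X.
Moles: n_B = 1 − X; n_A = 1.56 − X; n_D = X; n_I = 3.66 (inert).
n_T = Σnᵢ = 6.22 − X.
Kp = p_D / (p_B p_A) with p_i = (n_i/n_T)·P.
At X = 0.554: the mole-fraction product g(X) = Π y_i^ν_i = 6.996. Since Kp = g(X)·P^{-1}, P = (g/Kp)^(1/1) = (6.996/0.897)^(1/1) = 7.8 atm.

P = 7.8 atm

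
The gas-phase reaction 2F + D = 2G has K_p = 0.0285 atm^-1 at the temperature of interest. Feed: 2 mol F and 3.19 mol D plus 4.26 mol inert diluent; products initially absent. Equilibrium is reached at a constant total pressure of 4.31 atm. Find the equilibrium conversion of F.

X = 0.167

Let X = conversion of F (basis 2 mol F); extent of reaction ξ = X.
At extent ξ: n_F = 2 − 2X; n_D = 3.19 − X; n_G = 2X; n_I = 4.26 (inert).
Summing: n_T = 9.45 − X.
Mole fractions y_i = n_i/n_T; K_p = p_G^2 / (p_F^2 p_D) with p_i = y_i·P.
This yields a degree-3 equation in X; solving on (0,1), X = 0.167.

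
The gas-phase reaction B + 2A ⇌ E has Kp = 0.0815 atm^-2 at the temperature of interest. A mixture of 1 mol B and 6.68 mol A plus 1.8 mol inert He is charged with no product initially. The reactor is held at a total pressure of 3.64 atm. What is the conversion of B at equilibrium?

Basis: 1 mol B initially; let X = conversion of B. Extent ξ = X.
Moles: n_B = 1 − X; n_A = 6.68 − 2X; n_E = X; n_I = 1.8 (inert).
Total moles n_T = 9.48 − 2X.
With p_i = (n_i/n_T)P, Kp = p_E / (p_B p_A^2).
This yields a degree-3 equation in X; solving on (0,1), X = 0.334.

X = 0.334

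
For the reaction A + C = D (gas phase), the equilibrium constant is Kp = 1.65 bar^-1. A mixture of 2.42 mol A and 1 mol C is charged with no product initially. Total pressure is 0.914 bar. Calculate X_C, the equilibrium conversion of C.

Take 1 mol C as basis and let X be its fractional conversion, so ξ = X.
Mole table: n_A = 2.42 − X; n_C = 1 − X; n_D = X.
Summing: n_T = 3.42 − X.
Mole fractions y_i = n_i/n_T; Kp = p_D / (p_A p_C) with p_i = y_i·P.
Setting this equal to 1.65 bar^-1 and taking the physical root (0 < X < 1) gives X = 0.498.

X = 0.498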